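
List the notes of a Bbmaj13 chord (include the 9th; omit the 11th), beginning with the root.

Bb, D, F, A, C, G

Bbmaj13: major thirteenth on Bb.
Root: Bb
Major 3rd (3rd): D
Perfect 5th (5th): F
Major 7th (7th): A
Major 9th (9th): C
Major 13th (13th): G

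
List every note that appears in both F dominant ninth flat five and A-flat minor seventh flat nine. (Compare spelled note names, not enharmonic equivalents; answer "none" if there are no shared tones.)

C-flat, E-flat

F dominant ninth flat five = F, A, C-flat, E-flat, G.
A-flat minor seventh flat nine = A-flat, C-flat, E-flat, G-flat, B-double-flat.
Shared: C-flat, E-flat.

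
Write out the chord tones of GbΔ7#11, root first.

Gb – Bb – Db – F – C

GbΔ7#11: major seventh sharp eleven on Gb.
root → Gb
3rd (major 3rd) → Bb
5th (perfect 5th) → Db
7th (major 7th) → F
11th (augmented 11th) → C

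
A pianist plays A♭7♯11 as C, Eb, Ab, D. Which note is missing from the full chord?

A♭7♯11 = Ab, C, Eb, Gb, D. The voicing lacks the 7th (minor 7th), Gb.

Gb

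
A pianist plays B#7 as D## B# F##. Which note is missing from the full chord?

B#7 = B#, D##, F##, A#. The voicing lacks the 7th (minor 7th), A#.

A#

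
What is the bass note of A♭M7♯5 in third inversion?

G

A♭M7♯5 in root position is Ab–C–E–G.
Third inversion places the seventh in the bass, which is G.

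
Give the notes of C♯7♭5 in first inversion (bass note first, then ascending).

E#  G  B  C#

C♯7♭5 = C#–E#–G–B; first inversion → third (E#) lowest.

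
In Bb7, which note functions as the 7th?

A♭

Bb7 is built on B♭; its 7th is a minor 7th above the root.
A seventh above B uses the letter A, and the minor 7th above B♭ is A♭.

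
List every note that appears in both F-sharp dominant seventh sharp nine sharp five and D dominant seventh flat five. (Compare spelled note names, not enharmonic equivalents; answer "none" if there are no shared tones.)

F-sharp dominant seventh sharp nine sharp five = F-sharp, A-sharp, C-double-sharp, E, G-double-sharp.
D dominant seventh flat five = D, F-sharp, A-flat, C.
Shared: F-sharp.

F-sharp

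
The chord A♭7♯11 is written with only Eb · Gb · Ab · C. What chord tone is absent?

A♭7♯11 = Ab, C, Eb, Gb, D. The voicing lacks the 11th (augmented 11th), D.

D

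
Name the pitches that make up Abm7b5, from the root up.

Root Ab, quality half-diminished seventh:
root → Ab
3rd (minor 3rd) → Cb
5th (diminished 5th) → Ebb
7th (minor 7th) → Gb

Ab – Cb – Ebb – Gb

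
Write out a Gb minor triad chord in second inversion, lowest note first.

Db, Gb, Bbb

In root position, Gb minor triad is Gb–Bbb–Db.
Second inversion puts the fifth (Db) in the bass.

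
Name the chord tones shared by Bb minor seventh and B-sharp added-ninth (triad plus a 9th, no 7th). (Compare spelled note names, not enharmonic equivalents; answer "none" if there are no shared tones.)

none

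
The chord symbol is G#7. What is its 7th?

F#

G#7 is built on G#; its 7th is a minor 7th above the root.
A seventh above G uses the letter F, and the minor 7th above G# is F#.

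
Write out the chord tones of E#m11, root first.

E# G# B# D# F## A#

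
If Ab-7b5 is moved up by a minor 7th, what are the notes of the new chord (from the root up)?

Gb  Bbb  Dbb  Fb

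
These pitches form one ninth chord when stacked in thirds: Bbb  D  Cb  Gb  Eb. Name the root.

Stacking in thirds gives Cb – Eb – Gb – Bbb – D, so Cb is the root — Cb dominant seventh sharp nine.

Cb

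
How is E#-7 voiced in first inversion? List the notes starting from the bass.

G#, B#, D#, E#

In root position, E#-7 is E#–G#–B#–D#.
First inversion puts the third (G#) in the bass.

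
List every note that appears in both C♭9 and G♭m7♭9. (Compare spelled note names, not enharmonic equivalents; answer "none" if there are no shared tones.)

Gb, Bbb, Db

C♭9 = Cb, Eb, Gb, Bbb, Db.
G♭m7♭9 = Gb, Bbb, Db, Fb, Abb.
Shared: Gb, Bbb, Db.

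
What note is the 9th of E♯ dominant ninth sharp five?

F-double-sharp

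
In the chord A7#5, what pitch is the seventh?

A7#5 is built on A; its 7th is a minor 7th above the root.
A seventh above A uses the letter G, and the minor 7th above A is G.

G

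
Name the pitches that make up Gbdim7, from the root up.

G♭, B𝄫, D𝄫, F𝄫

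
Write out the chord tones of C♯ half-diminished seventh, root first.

C♯ half-diminished seventh: half-diminished seventh on C♯.
root → C♯
3rd (minor 3rd) → E
5th (diminished 5th) → G
7th (minor 7th) → B

C♯, E, G, B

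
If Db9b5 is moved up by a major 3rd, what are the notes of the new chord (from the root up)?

Db up a major 3rd → F. New chord: F dominant ninth flat five.
- root: F
- major 3rd: A
- diminished 5th: Cb
- minor 7th: Eb
- major 9th: G

F, A, Cb, Eb, G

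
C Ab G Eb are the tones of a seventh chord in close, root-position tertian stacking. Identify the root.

Arranged so that each adjacent pair is a third by letter name: Ab – C – Eb – G.
The bottom of that stack, Ab, is the root (this is Ab major seventh).

Ab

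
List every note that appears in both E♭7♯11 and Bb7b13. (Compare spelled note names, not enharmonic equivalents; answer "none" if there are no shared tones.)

E♭7♯11 = E♭, G, B♭, D♭, A.
Bb7b13 = B♭, D, F, A♭, G♭.
Shared: B♭.

B♭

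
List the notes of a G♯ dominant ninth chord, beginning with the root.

G#, B#, D#, F#, A#

G♯ dominant ninth: dominant ninth on G#.
Root: G#
Major 3rd (3rd): B#
Perfect 5th (5th): D#
Minor 7th (7th): F#
Major 9th (9th): A#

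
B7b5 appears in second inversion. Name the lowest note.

F

B7b5 = B–D#–F–A. Second inversion → fifth in the bass = F.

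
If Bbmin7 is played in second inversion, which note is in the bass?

F

Bbmin7 in root position is Bb–Db–F–Ab.
Second inversion places the fifth in the bass, which is F.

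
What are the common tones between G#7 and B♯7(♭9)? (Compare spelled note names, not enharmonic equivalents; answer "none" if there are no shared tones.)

B#

G#7: G# B# D# F#
B♯7(♭9): B# D## F## A# C#
Common to both → B#.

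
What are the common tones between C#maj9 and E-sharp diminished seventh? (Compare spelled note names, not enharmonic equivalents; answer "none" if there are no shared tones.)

E# G#

C#maj9 = C#, E#, G#, B#, D#.
E-sharp diminished seventh = E#, G#, B, D.
Shared: E#, G#.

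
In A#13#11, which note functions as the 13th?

F##

A#13#11 is built on A#; its 13th is a major 13th above the root.
A sixth above A uses the letter F, and the major 13th above A# is F##.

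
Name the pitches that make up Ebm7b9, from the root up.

Eb  Gb  Bb  Db  Fb

Ebm7b9 is a minor seventh flat nine built on Eb.
- root: Eb
- minor 3rd: Gb
- perfect 5th: Bb
- minor 7th: Db
- minor 9th: Fb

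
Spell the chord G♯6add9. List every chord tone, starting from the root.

G♯6add9 is a six-nine built on G#.
Root: G#
Major 3rd (3rd): B#
Perfect 5th (5th): D#
Major 6th (6th): E#
Major 9th (9th): A#

G# – B# – D# – E# – A#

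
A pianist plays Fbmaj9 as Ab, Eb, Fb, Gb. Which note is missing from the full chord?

Cb

Fbmaj9 = Fb, Ab, Cb, Eb, Gb. The voicing lacks the 5th (perfect 5th), Cb.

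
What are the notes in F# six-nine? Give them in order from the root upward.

F#  A#  C#  D#  G#

F# six-nine: six-nine on F#.
root → F#
3rd (major 3rd) → A#
5th (perfect 5th) → C#
6th (major 6th) → D#
9th (major 9th) → G#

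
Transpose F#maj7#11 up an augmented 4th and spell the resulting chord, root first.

B#, D##, F##, A##, E##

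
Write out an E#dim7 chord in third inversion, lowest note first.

In root position, E#dim7 is E♯–G♯–B–D.
Third inversion puts the seventh (D) in the bass.

D E♯ G♯ B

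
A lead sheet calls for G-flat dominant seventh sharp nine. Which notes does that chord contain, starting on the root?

G-flat dominant seventh sharp nine is a dominant seventh sharp nine built on G-flat.
G-flat — root
B-flat — major 3rd
D-flat — perfect 5th
F-flat — minor 7th
A — augmented 9th

G-flat, B-flat, D-flat, F-flat, A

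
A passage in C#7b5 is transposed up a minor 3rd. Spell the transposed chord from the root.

E  G#  Bb  D

Transposed root: C# → E (minor 3rd up). So we spell E dominant seventh flat five:
Root: E
Major 3rd (3rd): G#
Diminished 5th (5th): Bb
Minor 7th (7th): D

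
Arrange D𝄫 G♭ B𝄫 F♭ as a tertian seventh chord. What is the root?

Arranged so that each adjacent pair is a third by letter name: G♭ – B𝄫 – D𝄫 – F♭.
The bottom of that stack, G♭, is the root (this is G♭ half-diminished seventh).

G♭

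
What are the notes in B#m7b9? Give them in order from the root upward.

B#m7b9 is a minor seventh flat nine built on B#.
B# — root
D# — minor 3rd
F## — perfect 5th
A# — minor 7th
C# — minor 9th

B#, D#, F##, A#, C#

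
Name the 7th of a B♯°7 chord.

Root of B♯°7 = B#. The 7th is a diminished 7th: B# up a diminished 7th → A.

A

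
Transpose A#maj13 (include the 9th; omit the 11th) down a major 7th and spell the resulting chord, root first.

A# down a major 7th → B. New chord: B major thirteenth.
B — root
D# — major 3rd
F# — perfect 5th
A# — major 7th
C# — major 9th
G# — major 13th

B, D#, F#, A#, C#, G#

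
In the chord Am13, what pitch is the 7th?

G

Am13 is built on A; its 7th is a minor 7th above the root.
A seventh above A uses the letter G, and the minor 7th above A is G.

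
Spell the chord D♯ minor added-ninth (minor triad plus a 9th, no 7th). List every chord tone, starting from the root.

D-sharp – F-sharp – A-sharp – E-sharp

D♯ minor added-ninth is a minor added-ninth built on D-sharp.
root → D-sharp
3rd (minor 3rd) → F-sharp
5th (perfect 5th) → A-sharp
9th (major 9th) → E-sharp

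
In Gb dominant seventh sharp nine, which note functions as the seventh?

Fb

Gb dominant seventh sharp nine is built on Gb; its 7th is a minor 7th above the root.
A seventh above G uses the letter F, and the minor 7th above Gb is Fb.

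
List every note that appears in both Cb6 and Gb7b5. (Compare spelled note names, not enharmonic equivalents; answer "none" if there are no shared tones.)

Gb

Cb6 = Cb, Eb, Gb, Ab.
Gb7b5 = Gb, Bb, Dbb, Fb.
Shared: Gb.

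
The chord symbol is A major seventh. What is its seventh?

A major seventh is built on A; its 7th is a major 7th above the root.
A seventh above A uses the letter G, and the major 7th above A is G-sharp.

G-sharp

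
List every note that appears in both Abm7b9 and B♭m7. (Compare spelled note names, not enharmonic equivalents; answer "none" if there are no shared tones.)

Abm7b9 = Ab, Cb, Eb, Gb, Bbb.
B♭m7 = Bb, Db, F, Ab.
Shared: Ab.

Ab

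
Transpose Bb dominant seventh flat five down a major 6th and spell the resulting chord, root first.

B-flat down a major 6th → D-flat. New chord: D-flat dominant seventh flat five.
Root: D-flat
Major 3rd (3rd): F
Diminished 5th (5th): A-double-flat
Minor 7th (7th): C-flat

D-flat F A-double-flat C-flat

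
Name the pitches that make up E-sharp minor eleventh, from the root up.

Root E#, quality minor eleventh:
Root: E#
Minor 3rd (3rd): G#
Perfect 5th (5th): B#
Minor 7th (7th): D#
Major 9th (9th): F##
Perfect 11th (11th): A#

E# – G# – B# – D# – F## – A#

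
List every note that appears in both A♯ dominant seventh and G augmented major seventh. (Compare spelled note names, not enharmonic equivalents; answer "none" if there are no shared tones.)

A♯ dominant seventh = A-sharp, C-double-sharp, E-sharp, G-sharp.
G augmented major seventh = G, B, D-sharp, F-sharp.
Shared: none.

none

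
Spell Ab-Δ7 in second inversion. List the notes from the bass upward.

In root position, Ab-Δ7 is Ab–Cb–Eb–G.
Second inversion puts the fifth (Eb) in the bass.

Eb  G  Ab  Cb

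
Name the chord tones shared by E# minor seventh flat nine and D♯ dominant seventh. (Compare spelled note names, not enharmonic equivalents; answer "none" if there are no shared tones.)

E# minor seventh flat nine = E-sharp, G-sharp, B-sharp, D-sharp, F-sharp.
D♯ dominant seventh = D-sharp, F-double-sharp, A-sharp, C-sharp.
Shared: D-sharp.

D-sharp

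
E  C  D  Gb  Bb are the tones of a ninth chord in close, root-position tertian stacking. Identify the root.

C

Stacking in thirds gives C – E – Gb – Bb – D, so C is the root — C dominant ninth flat five.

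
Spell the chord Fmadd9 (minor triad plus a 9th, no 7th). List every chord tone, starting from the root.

F  Ab  C  G

Root F, quality minor added-ninth:
- root: F
- minor 3rd: Ab
- perfect 5th: C
- major 9th: G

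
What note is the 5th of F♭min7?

Cb

F♭min7 is built on Fb; its 5th is a perfect 5th above the root.
A fifth above F uses the letter C, and the perfect 5th above Fb is Cb.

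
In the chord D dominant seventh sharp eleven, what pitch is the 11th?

G#

D dominant seventh sharp eleven is built on D; its 11th is an augmented 11th above the root.
A fourth above D uses the letter G, and the augmented 11th above D is G#.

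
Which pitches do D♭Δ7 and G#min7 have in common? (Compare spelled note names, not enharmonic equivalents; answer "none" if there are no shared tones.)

D♭Δ7 = Db, F, Ab, C.
G#min7 = G#, B, D#, F#.
Shared: none.

none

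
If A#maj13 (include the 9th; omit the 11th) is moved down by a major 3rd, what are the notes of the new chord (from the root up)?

F♯ – A♯ – C♯ – E♯ – G♯ – D♯

A major 3rd down from A♯ is F♯, so the new chord is F♯ major thirteenth.
Root: F♯
Major 3rd (3rd): A♯
Perfect 5th (5th): C♯
Major 7th (7th): E♯
Major 9th (9th): G♯
Major 13th (13th): D♯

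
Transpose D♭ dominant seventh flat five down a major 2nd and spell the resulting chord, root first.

D♭ down a major 2nd → C♭. New chord: C♭ dominant seventh flat five.
Root: C♭
Major 3rd (3rd): E♭
Diminished 5th (5th): G𝄫
Minor 7th (7th): B𝄫

C♭, E♭, G𝄫, B𝄫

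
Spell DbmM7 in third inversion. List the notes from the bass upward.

In root position, DbmM7 is Db–Fb–Ab–C.
Third inversion puts the seventh (C) in the bass.

C, Db, Fb, Ab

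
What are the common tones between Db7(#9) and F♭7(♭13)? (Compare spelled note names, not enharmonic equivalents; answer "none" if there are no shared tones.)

Ab  Cb

Db7(#9) = Db, F, Ab, Cb, E.
F♭7(♭13) = Fb, Ab, Cb, Ebb, Dbb.
Shared: Ab, Cb.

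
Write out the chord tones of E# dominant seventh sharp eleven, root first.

E# – G## – B# – D# – A##

E# dominant seventh sharp eleven: dominant seventh sharp eleven on E#.
- root: E#
- major 3rd: G##
- perfect 5th: B#
- minor 7th: D#
- augmented 11th: A##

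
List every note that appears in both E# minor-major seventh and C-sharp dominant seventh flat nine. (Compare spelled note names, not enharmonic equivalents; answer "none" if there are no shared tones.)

E# minor-major seventh: E-sharp G-sharp B-sharp D-double-sharp
C-sharp dominant seventh flat nine: C-sharp E-sharp G-sharp B D
Common to both → E-sharp, G-sharp.

E-sharp G-sharp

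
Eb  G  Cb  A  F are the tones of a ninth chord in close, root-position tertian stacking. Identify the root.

F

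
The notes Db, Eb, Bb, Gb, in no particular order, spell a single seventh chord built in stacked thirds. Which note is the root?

Eb

Stacking in thirds gives Eb – Gb – Bb – Db, so Eb is the root — Eb minor seventh.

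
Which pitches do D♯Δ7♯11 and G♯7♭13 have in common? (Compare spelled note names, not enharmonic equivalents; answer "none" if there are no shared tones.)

D♯

D♯Δ7♯11 = D♯, F𝄪, A♯, C𝄪, G𝄪.
G♯7♭13 = G♯, B♯, D♯, F♯, E.
Shared: D♯.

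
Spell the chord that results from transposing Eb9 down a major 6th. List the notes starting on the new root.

Gb – Bb – Db – Fb – Ab

Transposed root: Eb → Gb (major 6th down). So we spell Gb dominant ninth:
Gb — root
Bb — major 3rd
Db — perfect 5th
Fb — minor 7th
Ab — major 9th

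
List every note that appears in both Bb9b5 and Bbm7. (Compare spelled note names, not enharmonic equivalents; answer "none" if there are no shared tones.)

Bb9b5: Bb D Fb Ab C
Bbm7: Bb Db F Ab
Common to both → Bb, Ab.

Bb, Ab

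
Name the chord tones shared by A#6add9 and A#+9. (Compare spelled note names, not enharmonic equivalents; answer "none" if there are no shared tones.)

A#6add9: A# C## E# F## B#
A#+9: A# C## E## G# B#
Common to both → A#, C##, B#.

A#  C##  B#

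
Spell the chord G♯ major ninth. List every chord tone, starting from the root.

G♯ major ninth: major ninth on G-sharp.
G-sharp — root
B-sharp — major 3rd
D-sharp — perfect 5th
F-double-sharp — major 7th
A-sharp — major 9th

G-sharp, B-sharp, D-sharp, F-double-sharp, A-sharp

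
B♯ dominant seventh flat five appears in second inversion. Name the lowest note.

F-sharp

B♯ dominant seventh flat five in root position is B-sharp–D-double-sharp–F-sharp–A-sharp.
Second inversion places the fifth in the bass, which is F-sharp.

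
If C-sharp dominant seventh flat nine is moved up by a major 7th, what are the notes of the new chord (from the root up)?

A major 7th up from C-sharp is B-sharp, so the new chord is B-sharp dominant seventh flat nine.
- root: B-sharp
- major 3rd: D-double-sharp
- perfect 5th: F-double-sharp
- minor 7th: A-sharp
- minor 9th: C-sharp

B-sharp, D-double-sharp, F-double-sharp, A-sharp, C-sharp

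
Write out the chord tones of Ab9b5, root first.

Ab  C  Ebb  Gb  Bb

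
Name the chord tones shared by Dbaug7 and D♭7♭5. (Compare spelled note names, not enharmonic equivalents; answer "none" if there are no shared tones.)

Dbaug7 = Db, F, A, Cb.
D♭7♭5 = Db, F, Abb, Cb.
Shared: Db, F, Cb.

Db F Cb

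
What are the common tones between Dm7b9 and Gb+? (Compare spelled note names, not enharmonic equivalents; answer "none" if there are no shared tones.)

D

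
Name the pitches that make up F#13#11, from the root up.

F#  A#  C#  E  G#  B#  D#

F#13#11: dominant thirteenth sharp eleven on F#.
- root: F#
- major 3rd: A#
- perfect 5th: C#
- minor 7th: E
- major 9th: G#
- augmented 11th: B#
- major 13th: D#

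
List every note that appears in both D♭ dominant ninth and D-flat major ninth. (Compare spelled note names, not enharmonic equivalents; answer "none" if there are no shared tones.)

D-flat – F – A-flat – E-flat

D♭ dominant ninth = D-flat, F, A-flat, C-flat, E-flat.
D-flat major ninth = D-flat, F, A-flat, C, E-flat.
Shared: D-flat, F, A-flat, E-flat.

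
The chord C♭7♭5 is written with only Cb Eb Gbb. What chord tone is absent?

Bbb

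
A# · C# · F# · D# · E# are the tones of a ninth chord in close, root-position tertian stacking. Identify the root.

Stacking in thirds gives D# – F# – A# – C# – E#, so D# is the root — D# minor ninth.

D#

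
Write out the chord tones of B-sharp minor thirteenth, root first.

B# D# F## A# C## E# G##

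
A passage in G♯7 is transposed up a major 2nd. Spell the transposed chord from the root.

A# C## E# G#

Transposed root: G# → A# (major 2nd up). So we spell A# dominant seventh:
Root: A#
Major 3rd (3rd): C##
Perfect 5th (5th): E#
Minor 7th (7th): G#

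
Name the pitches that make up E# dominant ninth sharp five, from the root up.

E# dominant ninth sharp five: dominant ninth sharp five on E-sharp.
Root: E-sharp
Major 3rd (3rd): G-double-sharp
Augmented 5th (5th): B-double-sharp
Minor 7th (7th): D-sharp
Major 9th (9th): F-double-sharp

E-sharp  G-double-sharp  B-double-sharp  D-sharp  F-double-sharp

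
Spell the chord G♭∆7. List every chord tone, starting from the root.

G♭  B♭  D♭  F

G♭∆7: major seventh on G♭.
G♭ — root
B♭ — major 3rd
D♭ — perfect 5th
F — major 7th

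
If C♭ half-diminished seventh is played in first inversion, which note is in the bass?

E-double-flat

C♭ half-diminished seventh in root position is C-flat–E-double-flat–G-double-flat–B-double-flat.
First inversion places the third in the bass, which is E-double-flat.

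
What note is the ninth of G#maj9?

G#maj9 is built on G#; its 9th is a major 9th above the root.
A second above G uses the letter A, and the major 9th above G# is A#.

A#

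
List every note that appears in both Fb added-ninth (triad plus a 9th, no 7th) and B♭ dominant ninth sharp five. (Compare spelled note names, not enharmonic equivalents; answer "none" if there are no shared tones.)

A-flat

Fb added-ninth = F-flat, A-flat, C-flat, G-flat.
B♭ dominant ninth sharp five = B-flat, D, F-sharp, A-flat, C.
Shared: A-flat.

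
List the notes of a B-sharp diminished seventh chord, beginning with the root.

B-sharp diminished seventh is a diminished seventh built on B#.
B# — root
D# — minor 3rd
F# — diminished 5th
A — diminished 7th

B#  D#  F#  A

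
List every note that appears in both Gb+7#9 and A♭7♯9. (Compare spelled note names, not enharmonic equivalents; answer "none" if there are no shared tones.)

Gb+7#9 = Gb, Bb, D, Fb, A.
A♭7♯9 = Ab, C, Eb, Gb, B.
Shared: Gb.

Gb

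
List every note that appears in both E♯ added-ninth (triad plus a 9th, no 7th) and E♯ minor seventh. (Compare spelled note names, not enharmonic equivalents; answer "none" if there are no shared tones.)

E-sharp, B-sharp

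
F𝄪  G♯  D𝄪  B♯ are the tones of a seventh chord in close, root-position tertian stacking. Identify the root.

Arranged so that each adjacent pair is a third by letter name: G♯ – B♯ – D𝄪 – F𝄪.
The bottom of that stack, G♯, is the root (this is G♯ augmented major seventh).

G♯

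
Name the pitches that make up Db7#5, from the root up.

Db7#5 is an augmented seventh built on Db.
- root: Db
- major 3rd: F
- augmented 5th: A
- minor 7th: Cb

Db – F – A – Cb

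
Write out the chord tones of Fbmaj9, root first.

Root Fb, quality major ninth:
- root: Fb
- major 3rd: Ab
- perfect 5th: Cb
- major 7th: Eb
- major 9th: Gb

Fb – Ab – Cb – Eb – Gb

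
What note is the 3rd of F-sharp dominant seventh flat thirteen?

F-sharp dominant seventh flat thirteen is built on F#; its 3rd is a major 3rd above the root.
A third above F uses the letter A, and the major 3rd above F# is A#.

A#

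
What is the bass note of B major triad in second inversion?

F#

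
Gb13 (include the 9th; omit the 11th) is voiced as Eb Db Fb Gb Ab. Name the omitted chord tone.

The full Gb13 chord is Gb, Bb, Db, Fb, Ab, Eb.
Comparing with the voicing, the major 3rd (3rd) — Bb — is absent.

Bb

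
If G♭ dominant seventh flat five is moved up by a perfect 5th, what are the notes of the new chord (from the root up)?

D-flat, F, A-double-flat, C-flat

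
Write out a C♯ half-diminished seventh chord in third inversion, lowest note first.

B  C-sharp  E  G

In root position, C♯ half-diminished seventh is C-sharp–E–G–B.
Third inversion puts the seventh (B) in the bass.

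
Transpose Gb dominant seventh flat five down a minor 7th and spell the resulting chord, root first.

A-flat, C, E-double-flat, G-flat

A minor 7th down from G-flat is A-flat, so the new chord is A-flat dominant seventh flat five.
root → A-flat
3rd (major 3rd) → C
5th (diminished 5th) → E-double-flat
7th (minor 7th) → G-flat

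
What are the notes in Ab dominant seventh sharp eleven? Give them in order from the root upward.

A-flat, C, E-flat, G-flat, D

Ab dominant seventh sharp eleven is a dominant seventh sharp eleven built on A-flat.
- root: A-flat
- major 3rd: C
- perfect 5th: E-flat
- minor 7th: G-flat
- augmented 11th: D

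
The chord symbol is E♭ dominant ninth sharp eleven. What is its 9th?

F

E♭ dominant ninth sharp eleven is built on Eb; its 9th is a major 9th above the root.
A second above E uses the letter F, and the major 9th above Eb is F.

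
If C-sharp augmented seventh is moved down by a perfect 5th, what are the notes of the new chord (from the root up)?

C-sharp down a perfect 5th → F-sharp. New chord: F-sharp augmented seventh.
Root: F-sharp
Major 3rd (3rd): A-sharp
Augmented 5th (5th): C-double-sharp
Minor 7th (7th): E

F-sharp, A-sharp, C-double-sharp, E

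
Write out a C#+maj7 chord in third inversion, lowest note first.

In root position, C#+maj7 is C#–E#–G##–B#.
Third inversion puts the seventh (B#) in the bass.

B# C# E# G##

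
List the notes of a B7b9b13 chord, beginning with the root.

B  D#  F#  A  C  G

B7b9b13 is a dominant seventh flat nine flat thirteen built on B.
Root: B
Major 3rd (3rd): D#
Perfect 5th (5th): F#
Minor 7th (7th): A
Minor 9th (9th): C
Minor 13th (13th): G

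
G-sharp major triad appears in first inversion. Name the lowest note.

B#

G-sharp major triad in root position is G#–B#–D#.
First inversion places the third in the bass, which is B#.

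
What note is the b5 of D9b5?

D9b5 is built on D; its 5th is a diminished 5th above the root.
A fifth above D uses the letter A, and the diminished 5th above D is A♭.

A♭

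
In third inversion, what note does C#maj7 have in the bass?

B#

C#maj7 = C#–E#–G#–B#. Third inversion → seventh in the bass = B#.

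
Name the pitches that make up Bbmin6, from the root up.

Bb – Db – F – G

Root Bb, quality minor sixth:
root → Bb
3rd (minor 3rd) → Db
5th (perfect 5th) → F
6th (major 6th) → G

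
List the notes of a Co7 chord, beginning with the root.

C, E♭, G♭, B𝄫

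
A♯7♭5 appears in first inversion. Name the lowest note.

C##

A♯7♭5 = A#–C##–E–G#. First inversion → third in the bass = C##.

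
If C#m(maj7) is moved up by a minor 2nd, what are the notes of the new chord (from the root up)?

D  F  A  C#

Transposed root: C# → D (minor 2nd up). So we spell D minor-major seventh:
root → D
3rd (minor 3rd) → F
5th (perfect 5th) → A
7th (major 7th) → C#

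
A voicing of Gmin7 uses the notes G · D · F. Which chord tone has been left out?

Gmin7 = G, Bb, D, F. The voicing lacks the 3rd (minor 3rd), Bb.

Bb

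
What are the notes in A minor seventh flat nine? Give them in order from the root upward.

Root A, quality minor seventh flat nine:
- root: A
- minor 3rd: C
- perfect 5th: E
- minor 7th: G
- minor 9th: Bb

A – C – E – G – Bb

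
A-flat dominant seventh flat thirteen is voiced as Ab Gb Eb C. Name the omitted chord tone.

Fb

A-flat dominant seventh flat thirteen = Ab, C, Eb, Gb, Fb. The voicing lacks the 13th (minor 13th), Fb.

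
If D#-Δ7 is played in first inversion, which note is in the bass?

F#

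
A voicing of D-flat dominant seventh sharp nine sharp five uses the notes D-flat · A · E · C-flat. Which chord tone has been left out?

D-flat dominant seventh sharp nine sharp five = D-flat, F, A, C-flat, E. The voicing lacks the 3rd (major 3rd), F.

F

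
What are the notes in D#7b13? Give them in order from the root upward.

Root D♯, quality dominant seventh flat thirteen:
Root: D♯
Major 3rd (3rd): F𝄪
Perfect 5th (5th): A♯
Minor 7th (7th): C♯
Minor 13th (13th): B

D♯ – F𝄪 – A♯ – C♯ – B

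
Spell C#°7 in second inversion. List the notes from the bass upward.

G Bb C# E

In root position, C#°7 is C#–E–G–Bb.
Second inversion puts the fifth (G) in the bass.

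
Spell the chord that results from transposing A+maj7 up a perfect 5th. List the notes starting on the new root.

E  G#  B#  D#

Transposed root: A → E (perfect 5th up). So we spell E augmented major seventh:
root → E
3rd (major 3rd) → G#
5th (augmented 5th) → B#
7th (major 7th) → D#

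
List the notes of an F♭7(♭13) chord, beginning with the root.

Fb, Ab, Cb, Ebb, Dbb

F♭7(♭13): dominant seventh flat thirteen on Fb.
Fb — root
Ab — major 3rd
Cb — perfect 5th
Ebb — minor 7th
Dbb — minor 13th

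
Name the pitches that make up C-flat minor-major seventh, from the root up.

C-flat, E-double-flat, G-flat, B-flat

C-flat minor-major seventh is a minor-major seventh built on C-flat.
C-flat — root
E-double-flat — minor 3rd
G-flat — perfect 5th
B-flat — major 7th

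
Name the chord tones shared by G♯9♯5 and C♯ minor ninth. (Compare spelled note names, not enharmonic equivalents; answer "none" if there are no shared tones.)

G♯

G♯9♯5 = G♯, B♯, D𝄪, F♯, A♯.
C♯ minor ninth = C♯, E, G♯, B, D♯.
Shared: G♯.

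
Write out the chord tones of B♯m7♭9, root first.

Root B#, quality minor seventh flat nine:
- root: B#
- minor 3rd: D#
- perfect 5th: F##
- minor 7th: A#
- minor 9th: C#

B#, D#, F##, A#, C#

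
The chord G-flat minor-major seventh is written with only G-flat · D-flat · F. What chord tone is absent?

B-double-flat

G-flat minor-major seventh = G-flat, B-double-flat, D-flat, F. The voicing lacks the 3rd (minor 3rd), B-double-flat.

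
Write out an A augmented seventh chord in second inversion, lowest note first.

E♯, G, A, C♯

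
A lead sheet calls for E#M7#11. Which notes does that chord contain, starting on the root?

E#M7#11: major seventh sharp eleven on E#.
root → E#
3rd (major 3rd) → G##
5th (perfect 5th) → B#
7th (major 7th) → D##
11th (augmented 11th) → A##

E#  G##  B#  D##  A##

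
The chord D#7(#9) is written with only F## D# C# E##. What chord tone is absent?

D#7(#9) = D#, F##, A#, C#, E##. The voicing lacks the 5th (perfect 5th), A#.

A#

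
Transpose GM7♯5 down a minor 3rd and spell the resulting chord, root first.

E, G♯, B♯, D♯

Transposed root: G → E (minor 3rd down). So we spell E augmented major seventh:
root → E
3rd (major 3rd) → G♯
5th (augmented 5th) → B♯
7th (major 7th) → D♯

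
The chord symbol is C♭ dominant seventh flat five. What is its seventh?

B-double-flat

Root of C♭ dominant seventh flat five = C-flat. The 7th is a minor 7th: C-flat up a minor 7th → B-double-flat.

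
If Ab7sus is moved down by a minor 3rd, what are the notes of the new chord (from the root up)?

F – Bb – C – Eb

Transposed root: Ab → F (minor 3rd down). So we spell F dominant seventh suspended fourth:
- root: F
- perfect 4th: Bb
- perfect 5th: C
- minor 7th: Eb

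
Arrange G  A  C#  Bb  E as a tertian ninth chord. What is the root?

A

Stacking in thirds gives A – C# – E – G – Bb, so A is the root — A dominant seventh flat nine.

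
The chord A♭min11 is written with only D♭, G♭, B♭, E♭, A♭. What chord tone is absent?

C♭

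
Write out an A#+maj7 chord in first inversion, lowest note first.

C## – E## – G## – A#

In root position, A#+maj7 is A#–C##–E##–G##.
First inversion puts the third (C##) in the bass.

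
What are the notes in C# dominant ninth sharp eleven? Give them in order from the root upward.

C♯ – E♯ – G♯ – B – D♯ – F𝄪

Root C♯, quality dominant ninth sharp eleven:
root → C♯
3rd (major 3rd) → E♯
5th (perfect 5th) → G♯
7th (minor 7th) → B
9th (major 9th) → D♯
11th (augmented 11th) → F𝄪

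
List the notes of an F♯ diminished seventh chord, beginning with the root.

F#  A  C  Eb

Root F#, quality diminished seventh:
F# — root
A — minor 3rd
C — diminished 5th
Eb — diminished 7th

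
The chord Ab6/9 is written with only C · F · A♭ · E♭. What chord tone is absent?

B♭

The full Ab6/9 chord is A♭, C, E♭, F, B♭.
Comparing with the voicing, the major 9th (9th) — B♭ — is absent.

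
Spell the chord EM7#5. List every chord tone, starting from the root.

EM7#5 is an augmented major seventh built on E.
- root: E
- major 3rd: G#
- augmented 5th: B#
- major 7th: D#

E – G# – B# – D#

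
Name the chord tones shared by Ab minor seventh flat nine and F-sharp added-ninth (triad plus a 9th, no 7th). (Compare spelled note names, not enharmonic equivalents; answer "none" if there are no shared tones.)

none

Ab minor seventh flat nine = A-flat, C-flat, E-flat, G-flat, B-double-flat.
F-sharp added-ninth = F-sharp, A-sharp, C-sharp, G-sharp.
Shared: none.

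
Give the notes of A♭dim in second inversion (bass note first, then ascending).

E𝄫 A♭ C♭

A♭dim = A♭–C♭–E𝄫; second inversion → fifth (E𝄫) lowest.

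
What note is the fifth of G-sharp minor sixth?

D#

G-sharp minor sixth is built on G#; its 5th is a perfect 5th above the root.
A fifth above G uses the letter D, and the perfect 5th above G# is D#.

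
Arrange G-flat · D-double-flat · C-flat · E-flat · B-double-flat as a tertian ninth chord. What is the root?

C-flat

Arranged so that each adjacent pair is a third by letter name: C-flat – E-flat – G-flat – B-double-flat – D-double-flat.
The bottom of that stack, C-flat, is the root (this is C-flat dominant seventh flat nine).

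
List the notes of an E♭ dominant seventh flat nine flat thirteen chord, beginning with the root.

Root E-flat, quality dominant seventh flat nine flat thirteen:
E-flat — root
G — major 3rd
B-flat — perfect 5th
D-flat — minor 7th
F-flat — minor 9th
C-flat — minor 13th

E-flat – G – B-flat – D-flat – F-flat – C-flat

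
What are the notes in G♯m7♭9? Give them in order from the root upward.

Root G#, quality minor seventh flat nine:
- root: G#
- minor 3rd: B
- perfect 5th: D#
- minor 7th: F#
- minor 9th: A

G#  B  D#  F#  A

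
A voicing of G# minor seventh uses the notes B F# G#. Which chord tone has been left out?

G# minor seventh = G#, B, D#, F#. The voicing lacks the 5th (perfect 5th), D#.

D#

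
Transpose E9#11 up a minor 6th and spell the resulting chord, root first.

C, E, G, B♭, D, F♯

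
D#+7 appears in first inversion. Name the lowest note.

F##

D#+7 in root position is D#–F##–A##–C#.
First inversion places the third in the bass, which is F##.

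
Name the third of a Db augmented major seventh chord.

Root of Db augmented major seventh = Db. The 3rd is a major 3rd: Db up a major 3rd → F.

F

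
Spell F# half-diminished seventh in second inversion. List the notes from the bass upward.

C, E, F-sharp, A

In root position, F# half-diminished seventh is F-sharp–A–C–E.
Second inversion puts the fifth (C) in the bass.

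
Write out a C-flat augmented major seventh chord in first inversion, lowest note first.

E-flat, G, B-flat, C-flat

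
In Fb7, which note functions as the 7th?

Fb7 is built on Fb; its 7th is a minor 7th above the root.
A seventh above F uses the letter E, and the minor 7th above Fb is Ebb.

Ebb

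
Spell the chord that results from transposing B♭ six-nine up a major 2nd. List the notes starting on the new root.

Transposed root: B-flat → C (major 2nd up). So we spell C six-nine:
root → C
3rd (major 3rd) → E
5th (perfect 5th) → G
6th (major 6th) → A
9th (major 9th) → D

C – E – G – A – D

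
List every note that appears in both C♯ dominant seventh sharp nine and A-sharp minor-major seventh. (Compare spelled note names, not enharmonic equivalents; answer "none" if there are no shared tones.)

C-sharp, E-sharp

C♯ dominant seventh sharp nine: C-sharp E-sharp G-sharp B D-double-sharp
A-sharp minor-major seventh: A-sharp C-sharp E-sharp G-double-sharp
Common to both → C-sharp, E-sharp.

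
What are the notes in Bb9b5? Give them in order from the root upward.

Root Bb, quality dominant ninth flat five:
Bb — root
D — major 3rd
Fb — diminished 5th
Ab — minor 7th
C — major 9th

Bb, D, Fb, Ab, C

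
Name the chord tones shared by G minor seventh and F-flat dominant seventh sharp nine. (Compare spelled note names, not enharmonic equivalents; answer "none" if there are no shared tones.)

G

G minor seventh: G B-flat D F
F-flat dominant seventh sharp nine: F-flat A-flat C-flat E-double-flat G
Common to both → G.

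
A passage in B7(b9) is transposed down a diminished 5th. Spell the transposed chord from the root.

E# – G## – B# – D# – F#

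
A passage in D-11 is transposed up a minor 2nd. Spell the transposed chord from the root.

A minor 2nd up from D is Eb, so the new chord is Eb minor eleventh.
Eb — root
Gb — minor 3rd
Bb — perfect 5th
Db — minor 7th
F — major 9th
Ab — perfect 11th

Eb Gb Bb Db F Ab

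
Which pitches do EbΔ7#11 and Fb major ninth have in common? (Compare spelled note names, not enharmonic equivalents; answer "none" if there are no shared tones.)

E♭

EbΔ7#11: E♭ G B♭ D A
Fb major ninth: F♭ A♭ C♭ E♭ G♭
Common to both → E♭.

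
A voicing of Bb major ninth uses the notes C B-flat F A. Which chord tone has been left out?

D

Bb major ninth = B-flat, D, F, A, C. The voicing lacks the 3rd (major 3rd), D.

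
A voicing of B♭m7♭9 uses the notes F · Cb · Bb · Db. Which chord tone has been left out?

Ab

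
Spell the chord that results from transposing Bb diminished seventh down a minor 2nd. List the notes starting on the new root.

A, C, E-flat, G-flat

B-flat down a minor 2nd → A. New chord: A diminished seventh.
root → A
3rd (minor 3rd) → C
5th (diminished 5th) → E-flat
7th (diminished 7th) → G-flat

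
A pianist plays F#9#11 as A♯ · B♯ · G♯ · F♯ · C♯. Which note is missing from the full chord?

E

F#9#11 = F♯, A♯, C♯, E, G♯, B♯. The voicing lacks the 7th (minor 7th), E.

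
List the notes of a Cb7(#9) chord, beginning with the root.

Root Cb, quality dominant seventh sharp nine:
Root: Cb
Major 3rd (3rd): Eb
Perfect 5th (5th): Gb
Minor 7th (7th): Bbb
Augmented 9th (9th): D

Cb – Eb – Gb – Bbb – D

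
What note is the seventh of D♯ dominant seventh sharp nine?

C-sharp

Root of D♯ dominant seventh sharp nine = D-sharp. The 7th is a minor 7th: D-sharp up a minor 7th → C-sharp.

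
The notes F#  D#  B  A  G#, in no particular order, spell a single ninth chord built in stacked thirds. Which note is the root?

G#

Arranged so that each adjacent pair is a third by letter name: G# – B – D# – F# – A.
The bottom of that stack, G#, is the root (this is G# minor seventh flat nine).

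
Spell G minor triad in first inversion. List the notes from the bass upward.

G minor triad = G–B-flat–D; first inversion → third (B-flat) lowest.

B-flat, D, G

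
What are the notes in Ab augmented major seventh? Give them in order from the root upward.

Ab – C – E – G

Ab augmented major seventh: augmented major seventh on Ab.
Root: Ab
Major 3rd (3rd): C
Augmented 5th (5th): E
Major 7th (7th): G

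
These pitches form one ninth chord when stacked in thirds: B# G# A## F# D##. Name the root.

Arranged so that each adjacent pair is a third by letter name: G# – B# – D## – F# – A##.
The bottom of that stack, G#, is the root (this is G# dominant seventh sharp nine sharp five).

G#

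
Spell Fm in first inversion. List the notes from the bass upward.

Ab, C, F

Fm = F–Ab–C; first inversion → third (Ab) lowest.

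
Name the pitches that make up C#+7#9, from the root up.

C#+7#9 is a dominant seventh sharp nine sharp five built on C#.
root → C#
3rd (major 3rd) → E#
5th (augmented 5th) → G##
7th (minor 7th) → B
9th (augmented 9th) → D##

C#, E#, G##, B, D##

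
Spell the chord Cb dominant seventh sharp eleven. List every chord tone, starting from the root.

Cb dominant seventh sharp eleven: dominant seventh sharp eleven on Cb.
root → Cb
3rd (major 3rd) → Eb
5th (perfect 5th) → Gb
7th (minor 7th) → Bbb
11th (augmented 11th) → F

Cb – Eb – Gb – Bbb – F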